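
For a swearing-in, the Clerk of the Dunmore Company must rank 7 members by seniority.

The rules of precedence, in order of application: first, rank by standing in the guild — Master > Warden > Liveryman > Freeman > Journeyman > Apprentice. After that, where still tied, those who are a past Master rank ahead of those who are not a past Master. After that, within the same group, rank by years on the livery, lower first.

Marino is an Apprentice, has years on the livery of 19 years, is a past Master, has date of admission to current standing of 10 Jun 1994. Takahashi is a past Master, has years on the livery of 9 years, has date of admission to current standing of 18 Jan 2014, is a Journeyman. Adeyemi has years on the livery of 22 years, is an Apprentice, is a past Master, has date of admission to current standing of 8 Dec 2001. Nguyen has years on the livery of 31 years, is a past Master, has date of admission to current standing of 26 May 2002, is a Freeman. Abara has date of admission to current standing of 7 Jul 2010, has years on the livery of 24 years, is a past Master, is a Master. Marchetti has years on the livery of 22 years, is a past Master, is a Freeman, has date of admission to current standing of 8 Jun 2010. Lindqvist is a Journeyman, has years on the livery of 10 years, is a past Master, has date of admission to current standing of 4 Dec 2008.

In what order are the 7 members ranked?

By standing in the guild: Abara (Master); then Marchetti and Nguyen (Freeman); then Takahashi and Lindqvist (Journeyman); then Marino and Adeyemi (Apprentice).
Marchetti and Nguyen are each a past Master, so the next rule applies.
Among Marchetti and Nguyen, by years on the livery (lower first): Marchetti (22 years) before Nguyen (31 years).
Takahashi and Lindqvist are each a past Master, so the next rule applies.
Among Takahashi and Lindqvist, by years on the livery (lower first): Takahashi (9 years) before Lindqvist (10 years).
Marino and Adeyemi are each a past Master, so the next rule applies.
Among Marino and Adeyemi, by years on the livery (lower first): Marino (19 years) before Adeyemi (22 years).
Full order: Abara, Marchetti, Nguyen, Takahashi, Lindqvist, Marino, Adeyemi.

Abara, Marchetti, Nguyen, Takahashi, Lindqvist, Marino, Adeyemi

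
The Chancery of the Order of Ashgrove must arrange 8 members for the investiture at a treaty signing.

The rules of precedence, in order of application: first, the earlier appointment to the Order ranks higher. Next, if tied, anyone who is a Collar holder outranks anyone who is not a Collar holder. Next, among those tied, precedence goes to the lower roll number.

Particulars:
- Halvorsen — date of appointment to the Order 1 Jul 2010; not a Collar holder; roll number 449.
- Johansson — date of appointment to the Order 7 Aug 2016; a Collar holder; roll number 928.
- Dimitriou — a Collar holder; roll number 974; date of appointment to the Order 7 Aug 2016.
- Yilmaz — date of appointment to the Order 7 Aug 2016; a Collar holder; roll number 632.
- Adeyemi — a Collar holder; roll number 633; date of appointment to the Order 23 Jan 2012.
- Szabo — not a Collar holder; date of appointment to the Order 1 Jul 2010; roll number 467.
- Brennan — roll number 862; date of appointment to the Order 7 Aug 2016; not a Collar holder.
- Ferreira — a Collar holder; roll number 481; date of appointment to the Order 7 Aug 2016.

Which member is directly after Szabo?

By date of appointment to the Order (earlier first): Halvorsen and Szabo (both 1 Jul 2010); then Adeyemi (23 Jan 2012); then Ferreira, Yilmaz, Johansson, Dimitriou and Brennan (each 7 Aug 2016).
Halvorsen and Szabo are each not a Collar holder, so the next rule applies.
Among Halvorsen and Szabo, by roll number (lower first): Halvorsen (449) before Szabo (467).
Among Ferreira, Yilmaz, Johansson, Dimitriou and Brennan, a Collar holder before not a Collar holder: Ferreira, Yilmaz, Johansson and Dimitriou (a Collar holder) before Brennan (not a Collar holder).
Among Ferreira, Yilmaz, Johansson and Dimitriou, by roll number (lower first): Ferreira (481) before Yilmaz (632) before Johansson (928) before Dimitriou (974).
Order: Halvorsen, Szabo, Adeyemi, Ferreira, Yilmaz, Johansson, Dimitriou, Brennan.

Adeyemi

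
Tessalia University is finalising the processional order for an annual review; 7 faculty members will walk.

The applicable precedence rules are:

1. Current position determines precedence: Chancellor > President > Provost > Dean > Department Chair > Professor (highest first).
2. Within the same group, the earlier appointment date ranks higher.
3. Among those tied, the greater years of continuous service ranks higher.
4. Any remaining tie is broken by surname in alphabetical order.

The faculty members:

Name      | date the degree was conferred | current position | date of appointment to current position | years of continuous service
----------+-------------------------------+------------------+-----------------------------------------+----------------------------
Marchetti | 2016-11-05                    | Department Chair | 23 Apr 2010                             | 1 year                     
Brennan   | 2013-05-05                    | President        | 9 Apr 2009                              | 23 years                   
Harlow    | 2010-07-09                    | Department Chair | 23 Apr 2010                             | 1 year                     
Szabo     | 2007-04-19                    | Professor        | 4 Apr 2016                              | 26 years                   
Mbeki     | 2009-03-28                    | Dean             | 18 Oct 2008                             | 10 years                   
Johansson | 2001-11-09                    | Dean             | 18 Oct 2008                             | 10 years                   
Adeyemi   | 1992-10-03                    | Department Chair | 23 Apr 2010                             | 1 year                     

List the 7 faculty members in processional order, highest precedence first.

By current position: Brennan (President); then Johansson and Mbeki (Dean); then Adeyemi, Harlow and Marchetti (Department Chair); then Szabo (Professor).
Johansson and Mbeki both have date of appointment to current position 18 Oct 2008, so the next rule applies.
Johansson and Mbeki both have years of continuous service 10 years, so the next rule applies.
Among Johansson and Mbeki, alphabetically by surname: Johansson before Mbeki.
Adeyemi, Harlow and Marchetti all have date of appointment to current position 23 Apr 2010, so the next rule applies.
Adeyemi, Harlow and Marchetti all have years of continuous service 1 year, so the next rule applies.
Among Adeyemi, Harlow and Marchetti, alphabetically by surname: Adeyemi before Harlow before Marchetti.
Full order: Brennan, Johansson, Mbeki, Adeyemi, Harlow, Marchetti, Szabo.

Brennan, Johansson, Mbeki, Adeyemi, Harlow, Marchetti, Szabo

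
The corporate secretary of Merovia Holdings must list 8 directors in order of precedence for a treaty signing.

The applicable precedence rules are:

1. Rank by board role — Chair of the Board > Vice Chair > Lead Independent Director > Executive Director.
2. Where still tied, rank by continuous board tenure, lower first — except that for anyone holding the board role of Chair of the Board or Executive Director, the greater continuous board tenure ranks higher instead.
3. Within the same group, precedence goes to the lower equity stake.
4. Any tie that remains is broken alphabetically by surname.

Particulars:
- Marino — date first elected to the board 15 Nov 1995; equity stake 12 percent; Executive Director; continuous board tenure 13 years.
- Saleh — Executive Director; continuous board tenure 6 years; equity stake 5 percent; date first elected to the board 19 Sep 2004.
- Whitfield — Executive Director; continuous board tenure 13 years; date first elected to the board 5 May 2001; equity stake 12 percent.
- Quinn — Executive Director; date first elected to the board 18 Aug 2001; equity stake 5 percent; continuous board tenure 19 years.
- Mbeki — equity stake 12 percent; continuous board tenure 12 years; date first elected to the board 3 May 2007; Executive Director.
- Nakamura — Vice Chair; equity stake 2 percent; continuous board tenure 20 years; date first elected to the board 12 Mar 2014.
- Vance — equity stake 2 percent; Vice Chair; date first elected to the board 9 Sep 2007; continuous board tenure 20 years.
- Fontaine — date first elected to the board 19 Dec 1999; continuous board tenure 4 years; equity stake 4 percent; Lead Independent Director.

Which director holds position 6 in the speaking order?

Whitfield

By board role: Nakamura and Vance (Vice Chair); then Fontaine (Lead Independent Director); then Quinn, Marino, Whitfield, Mbeki and Saleh (Executive Director).
Nakamura and Vance both have continuous board tenure 20 years, so the next rule applies.
Nakamura and Vance both have equity stake 2 percent, so the next rule applies.
Among Nakamura and Vance, alphabetically by surname: Nakamura before Vance.
Among Quinn, Marino, Whitfield, Mbeki and Saleh, by continuous board tenure (higher first) (reversed rule for this group): Quinn (19 years) before Marino and Whitfield (13 years) before Mbeki (12 years) before Saleh (6 years).
Marino and Whitfield both have equity stake 12 percent, so the next rule applies.
Among Marino and Whitfield, alphabetically by surname: Marino before Whitfield.
Order: Nakamura, Vance, Fontaine, Quinn, Marino, Whitfield, Mbeki, Saleh.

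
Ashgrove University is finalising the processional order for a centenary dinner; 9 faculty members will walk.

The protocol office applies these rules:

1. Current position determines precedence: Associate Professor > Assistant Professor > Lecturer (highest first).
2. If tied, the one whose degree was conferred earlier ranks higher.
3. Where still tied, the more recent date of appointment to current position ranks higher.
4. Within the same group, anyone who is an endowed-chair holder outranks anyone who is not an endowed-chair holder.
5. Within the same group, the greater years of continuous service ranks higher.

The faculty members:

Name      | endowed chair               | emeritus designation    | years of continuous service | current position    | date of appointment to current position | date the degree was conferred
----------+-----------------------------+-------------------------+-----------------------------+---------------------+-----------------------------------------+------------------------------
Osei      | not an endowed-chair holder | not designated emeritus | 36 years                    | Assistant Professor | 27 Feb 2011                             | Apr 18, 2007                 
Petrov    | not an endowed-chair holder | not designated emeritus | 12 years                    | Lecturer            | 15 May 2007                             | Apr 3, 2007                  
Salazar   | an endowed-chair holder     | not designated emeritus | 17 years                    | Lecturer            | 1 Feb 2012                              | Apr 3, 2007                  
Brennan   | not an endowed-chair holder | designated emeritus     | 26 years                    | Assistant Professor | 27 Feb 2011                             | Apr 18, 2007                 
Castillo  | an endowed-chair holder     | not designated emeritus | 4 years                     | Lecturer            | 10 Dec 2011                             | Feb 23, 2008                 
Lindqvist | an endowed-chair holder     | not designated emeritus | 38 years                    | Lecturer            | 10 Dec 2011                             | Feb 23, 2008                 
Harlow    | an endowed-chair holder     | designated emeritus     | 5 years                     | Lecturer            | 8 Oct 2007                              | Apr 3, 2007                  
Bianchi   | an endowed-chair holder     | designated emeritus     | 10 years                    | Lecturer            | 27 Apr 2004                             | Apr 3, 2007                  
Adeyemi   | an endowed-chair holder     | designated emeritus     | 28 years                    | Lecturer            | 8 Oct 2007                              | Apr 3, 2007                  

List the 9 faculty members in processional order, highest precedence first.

Osei, Brennan, Salazar, Adeyemi, Harlow, Petrov, Bianchi, Lindqvist, Castillo

By current position: Osei and Brennan (Assistant Professor); then Salazar, Adeyemi, Harlow, Petrov, Bianchi, Lindqvist and Castillo (Lecturer).
Osei and Brennan both have date the degree was conferred Apr 18, 2007, so the next rule applies.
Osei and Brennan both have date of appointment to current position 27 Feb 2011, so the next rule applies.
Osei and Brennan are each not an endowed-chair holder, so the next rule applies.
Among Osei and Brennan, by years of continuous service (higher first): Osei (36 years) before Brennan (26 years).
Among Salazar, Adeyemi, Harlow, Petrov, Bianchi, Lindqvist and Castillo, by date the degree was conferred (earlier first): Salazar, Adeyemi, Harlow, Petrov and Bianchi (Apr 3, 2007) before Lindqvist and Castillo (Feb 23, 2008).
Among Salazar, Adeyemi, Harlow, Petrov and Bianchi, by date of appointment to current position (later first): Salazar (1 Feb 2012) before Adeyemi and Harlow (8 Oct 2007) before Petrov (15 May 2007) before Bianchi (27 Apr 2004).
Adeyemi and Harlow are each an endowed-chair holder, so the next rule applies.
Among Adeyemi and Harlow, by years of continuous service (higher first): Adeyemi (28 years) before Harlow (5 years).
Lindqvist and Castillo both have date of appointment to current position 10 Dec 2011, so the next rule applies.
Lindqvist and Castillo are each an endowed-chair holder, so the next rule applies.
Among Lindqvist and Castillo, by years of continuous service (higher first): Lindqvist (38 years) before Castillo (4 years).
Full order: Osei, Brennan, Salazar, Adeyemi, Harlow, Petrov, Bianchi, Lindqvist, Castillo.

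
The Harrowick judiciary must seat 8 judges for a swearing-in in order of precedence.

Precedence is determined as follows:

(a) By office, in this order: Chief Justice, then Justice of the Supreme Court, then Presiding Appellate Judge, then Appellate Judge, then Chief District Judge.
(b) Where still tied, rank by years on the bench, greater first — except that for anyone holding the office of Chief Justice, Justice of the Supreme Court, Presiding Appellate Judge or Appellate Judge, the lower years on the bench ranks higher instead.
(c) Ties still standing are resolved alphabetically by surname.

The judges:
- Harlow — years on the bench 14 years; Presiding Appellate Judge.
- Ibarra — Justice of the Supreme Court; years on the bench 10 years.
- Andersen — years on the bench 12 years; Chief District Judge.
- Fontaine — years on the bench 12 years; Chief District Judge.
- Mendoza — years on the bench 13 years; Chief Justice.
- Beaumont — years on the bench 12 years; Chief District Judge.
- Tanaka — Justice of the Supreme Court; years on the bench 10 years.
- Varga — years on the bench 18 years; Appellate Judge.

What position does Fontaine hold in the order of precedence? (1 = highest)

8

By office: Mendoza (Chief Justice); then Ibarra and Tanaka (Justice of the Supreme Court); then Harlow (Presiding Appellate Judge); then Varga (Appellate Judge); then Andersen, Beaumont and Fontaine (Chief District Judge).
Ibarra and Tanaka both have years on the bench 10 years, so the next rule applies.
Among Ibarra and Tanaka, alphabetically by surname: Ibarra before Tanaka.
Andersen, Beaumont and Fontaine all have years on the bench 12 years, so the next rule applies.
Among Andersen, Beaumont and Fontaine, alphabetically by surname: Andersen before Beaumont before Fontaine.
Order: Mendoza, Ibarra, Tanaka, Harlow, Varga, Andersen, Beaumont, Fontaine. So position 8.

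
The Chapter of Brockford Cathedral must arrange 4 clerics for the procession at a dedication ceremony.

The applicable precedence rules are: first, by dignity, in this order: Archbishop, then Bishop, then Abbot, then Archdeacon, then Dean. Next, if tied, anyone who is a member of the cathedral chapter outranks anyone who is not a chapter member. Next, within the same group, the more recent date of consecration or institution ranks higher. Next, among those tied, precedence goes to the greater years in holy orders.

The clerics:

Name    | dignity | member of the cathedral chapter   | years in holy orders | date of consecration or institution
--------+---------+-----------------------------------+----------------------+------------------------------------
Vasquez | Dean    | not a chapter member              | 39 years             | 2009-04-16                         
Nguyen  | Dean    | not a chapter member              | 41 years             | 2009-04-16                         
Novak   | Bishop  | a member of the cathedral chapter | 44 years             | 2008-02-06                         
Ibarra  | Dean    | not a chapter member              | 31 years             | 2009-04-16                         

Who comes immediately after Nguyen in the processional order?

By dignity: Novak (Bishop); then Nguyen, Vasquez and Ibarra (Dean).
Nguyen, Vasquez and Ibarra are each not a chapter member, so the next rule applies.
Nguyen, Vasquez and Ibarra all have date of consecration or institution 2009-04-16, so the next rule applies.
Among Nguyen, Vasquez and Ibarra, by years in holy orders (higher first): Nguyen (41 years) before Vasquez (39 years) before Ibarra (31 years).
Order: Novak, Nguyen, Vasquez, Ibarra.

Vasquez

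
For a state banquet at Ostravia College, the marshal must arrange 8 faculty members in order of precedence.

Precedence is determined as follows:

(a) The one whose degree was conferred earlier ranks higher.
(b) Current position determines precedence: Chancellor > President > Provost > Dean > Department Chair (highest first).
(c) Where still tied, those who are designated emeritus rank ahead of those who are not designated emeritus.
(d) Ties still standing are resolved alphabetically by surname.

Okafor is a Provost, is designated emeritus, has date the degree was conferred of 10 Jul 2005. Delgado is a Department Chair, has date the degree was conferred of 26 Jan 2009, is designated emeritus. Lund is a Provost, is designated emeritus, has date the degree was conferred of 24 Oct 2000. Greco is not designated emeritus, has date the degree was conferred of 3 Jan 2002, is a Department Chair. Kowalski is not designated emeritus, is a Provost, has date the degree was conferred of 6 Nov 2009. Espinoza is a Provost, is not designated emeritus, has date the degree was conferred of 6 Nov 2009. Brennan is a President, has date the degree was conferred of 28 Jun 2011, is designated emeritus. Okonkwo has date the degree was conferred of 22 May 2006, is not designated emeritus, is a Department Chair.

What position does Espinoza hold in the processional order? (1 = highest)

By date the degree was conferred (earlier first): Lund (24 Oct 2000); then Greco (3 Jan 2002); then Okafor (10 Jul 2005); then Okonkwo (22 May 2006); then Delgado (26 Jan 2009); then Espinoza and Kowalski (both 6 Nov 2009); then Brennan (28 Jun 2011).
Espinoza and Kowalski are each Provost, so the next rule applies.
Espinoza and Kowalski are each not designated emeritus, so the next rule applies.
Among Espinoza and Kowalski, alphabetically by surname: Espinoza before Kowalski.
Order: Lund, Greco, Okafor, Okonkwo, Delgado, Espinoza, Kowalski, Brennan. So position 6.

6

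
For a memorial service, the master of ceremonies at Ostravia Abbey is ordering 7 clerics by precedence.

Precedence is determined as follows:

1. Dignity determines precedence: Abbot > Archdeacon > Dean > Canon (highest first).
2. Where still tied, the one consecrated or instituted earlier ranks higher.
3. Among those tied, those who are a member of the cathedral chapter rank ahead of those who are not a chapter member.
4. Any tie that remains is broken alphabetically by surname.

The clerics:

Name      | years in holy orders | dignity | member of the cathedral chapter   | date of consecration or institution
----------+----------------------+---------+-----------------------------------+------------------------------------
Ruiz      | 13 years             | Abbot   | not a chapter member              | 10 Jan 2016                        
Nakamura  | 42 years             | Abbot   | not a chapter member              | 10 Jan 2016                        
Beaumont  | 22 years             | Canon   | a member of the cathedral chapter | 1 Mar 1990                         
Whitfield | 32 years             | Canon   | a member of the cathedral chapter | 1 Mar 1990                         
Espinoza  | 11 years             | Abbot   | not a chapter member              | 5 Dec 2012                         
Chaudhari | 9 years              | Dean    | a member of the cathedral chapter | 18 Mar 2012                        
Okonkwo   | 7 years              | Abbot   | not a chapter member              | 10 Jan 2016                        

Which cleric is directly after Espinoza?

Nakamura

By dignity: Espinoza, Nakamura, Okonkwo and Ruiz (Abbot); then Chaudhari (Dean); then Beaumont and Whitfield (Canon).
Among Espinoza, Nakamura, Okonkwo and Ruiz, by date of consecration or institution (earlier first): Espinoza (5 Dec 2012) before Nakamura, Okonkwo and Ruiz (10 Jan 2016).
Nakamura, Okonkwo and Ruiz are each not a chapter member, so the next rule applies.
Among Nakamura, Okonkwo and Ruiz, alphabetically by surname: Nakamura before Okonkwo before Ruiz.
Beaumont and Whitfield both have date of consecration or institution 1 Mar 1990, so the next rule applies.
Beaumont and Whitfield are each a member of the cathedral chapter, so the next rule applies.
Among Beaumont and Whitfield, alphabetically by surname: Beaumont before Whitfield.
Order: Espinoza, Nakamura, Okonkwo, Ruiz, Chaudhari, Beaumont, Whitfield.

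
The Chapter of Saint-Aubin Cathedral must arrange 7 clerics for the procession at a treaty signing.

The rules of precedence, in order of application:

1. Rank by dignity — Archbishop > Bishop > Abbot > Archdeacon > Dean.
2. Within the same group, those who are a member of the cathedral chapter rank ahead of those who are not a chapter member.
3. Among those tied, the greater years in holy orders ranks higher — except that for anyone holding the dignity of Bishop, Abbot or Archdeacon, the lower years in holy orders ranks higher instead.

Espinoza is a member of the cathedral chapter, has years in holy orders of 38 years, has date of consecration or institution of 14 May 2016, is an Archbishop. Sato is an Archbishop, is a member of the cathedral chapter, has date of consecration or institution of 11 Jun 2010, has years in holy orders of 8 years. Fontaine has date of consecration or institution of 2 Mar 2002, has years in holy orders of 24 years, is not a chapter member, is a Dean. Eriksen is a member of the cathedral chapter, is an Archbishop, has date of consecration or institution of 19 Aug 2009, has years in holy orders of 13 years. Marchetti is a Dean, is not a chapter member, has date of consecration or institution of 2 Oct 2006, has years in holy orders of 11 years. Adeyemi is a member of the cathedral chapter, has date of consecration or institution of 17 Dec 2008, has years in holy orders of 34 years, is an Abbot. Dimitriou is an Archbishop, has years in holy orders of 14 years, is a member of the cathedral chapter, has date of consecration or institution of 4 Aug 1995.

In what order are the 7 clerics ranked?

Espinoza, Dimitriou, Eriksen, Sato, Adeyemi, Fontaine, Marchetti

By dignity: Espinoza, Dimitriou, Eriksen and Sato (Archbishop); then Adeyemi (Abbot); then Fontaine and Marchetti (Dean).
Espinoza, Dimitriou, Eriksen and Sato are each a member of the cathedral chapter, so the next rule applies.
Among Espinoza, Dimitriou, Eriksen and Sato, by years in holy orders (higher first): Espinoza (38 years) before Dimitriou (14 years) before Eriksen (13 years) before Sato (8 years).
Fontaine and Marchetti are each not a chapter member, so the next rule applies.
Among Fontaine and Marchetti, by years in holy orders (higher first): Fontaine (24 years) before Marchetti (11 years).
Full order: Espinoza, Dimitriou, Eriksen, Sato, Adeyemi, Fontaine, Marchetti.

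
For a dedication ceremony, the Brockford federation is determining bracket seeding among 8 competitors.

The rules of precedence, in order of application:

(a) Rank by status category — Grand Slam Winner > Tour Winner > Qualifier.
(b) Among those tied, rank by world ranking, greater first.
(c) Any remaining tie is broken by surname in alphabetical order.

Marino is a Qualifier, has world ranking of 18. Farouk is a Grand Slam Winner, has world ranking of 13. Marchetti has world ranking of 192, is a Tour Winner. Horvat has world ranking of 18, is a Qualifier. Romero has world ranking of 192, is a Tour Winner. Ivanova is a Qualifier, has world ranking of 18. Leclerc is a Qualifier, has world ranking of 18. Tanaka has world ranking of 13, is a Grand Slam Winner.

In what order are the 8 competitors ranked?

Farouk, Tanaka, Marchetti, Romero, Horvat, Ivanova, Leclerc, Marino

By status category: Farouk and Tanaka (Grand Slam Winner); then Marchetti and Romero (Tour Winner); then Horvat, Ivanova, Leclerc and Marino (Qualifier).
Farouk and Tanaka both have world ranking 13, so the next rule applies.
Among Farouk and Tanaka, alphabetically by surname: Farouk before Tanaka.
Marchetti and Romero both have world ranking 192, so the next rule applies.
Among Marchetti and Romero, alphabetically by surname: Marchetti before Romero.
Horvat, Ivanova, Leclerc and Marino all have world ranking 18, so the next rule applies.
Among Horvat, Ivanova, Leclerc and Marino, alphabetically by surname: Horvat before Ivanova before Leclerc before Marino.
Full order: Farouk, Tanaka, Marchetti, Romero, Horvat, Ivanova, Leclerc, Marino.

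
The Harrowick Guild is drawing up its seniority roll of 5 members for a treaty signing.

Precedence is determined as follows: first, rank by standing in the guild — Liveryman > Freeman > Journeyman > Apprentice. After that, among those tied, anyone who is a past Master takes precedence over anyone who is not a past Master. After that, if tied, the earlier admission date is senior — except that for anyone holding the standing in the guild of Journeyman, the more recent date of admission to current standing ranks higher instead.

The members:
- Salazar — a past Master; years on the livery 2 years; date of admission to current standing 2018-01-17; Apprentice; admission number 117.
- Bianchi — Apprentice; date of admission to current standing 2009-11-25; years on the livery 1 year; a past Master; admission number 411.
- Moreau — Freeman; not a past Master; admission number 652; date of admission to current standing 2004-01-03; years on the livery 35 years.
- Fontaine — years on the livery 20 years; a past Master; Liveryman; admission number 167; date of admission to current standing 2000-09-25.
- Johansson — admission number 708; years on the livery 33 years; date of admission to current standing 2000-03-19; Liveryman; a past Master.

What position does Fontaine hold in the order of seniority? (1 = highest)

By standing in the guild: Johansson and Fontaine (Liveryman); then Moreau (Freeman); then Bianchi and Salazar (Apprentice).
Johansson and Fontaine are each a past Master, so the next rule applies.
Among Johansson and Fontaine, by date of admission to current standing (earlier first): Johansson (2000-03-19) before Fontaine (2000-09-25).
Bianchi and Salazar are each a past Master, so the next rule applies.
Among Bianchi and Salazar, by date of admission to current standing (earlier first): Bianchi (2009-11-25) before Salazar (2018-01-17).
Order: Johansson, Fontaine, Moreau, Bianchi, Salazar. So position 2.

2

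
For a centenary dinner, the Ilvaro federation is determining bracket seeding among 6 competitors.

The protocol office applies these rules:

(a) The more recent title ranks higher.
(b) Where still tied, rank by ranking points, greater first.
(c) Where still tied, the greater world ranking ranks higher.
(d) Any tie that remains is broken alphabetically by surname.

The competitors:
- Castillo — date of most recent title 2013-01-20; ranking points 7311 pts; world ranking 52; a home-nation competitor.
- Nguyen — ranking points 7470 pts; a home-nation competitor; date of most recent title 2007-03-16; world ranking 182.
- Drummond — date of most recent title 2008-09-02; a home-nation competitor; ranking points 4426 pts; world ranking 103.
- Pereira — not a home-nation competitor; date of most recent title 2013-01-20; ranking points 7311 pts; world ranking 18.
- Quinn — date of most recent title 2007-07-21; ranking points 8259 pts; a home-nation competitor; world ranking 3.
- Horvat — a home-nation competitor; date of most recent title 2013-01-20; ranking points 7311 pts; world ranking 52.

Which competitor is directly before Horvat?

By date of most recent title (later first): Castillo, Horvat and Pereira (each 2013-01-20); then Drummond (2008-09-02); then Quinn (2007-07-21); then Nguyen (2007-03-16).
Castillo, Horvat and Pereira all have ranking points 7311 pts, so the next rule applies.
Among Castillo, Horvat and Pereira, by world ranking (higher first): Castillo and Horvat (52) before Pereira (18).
Among Castillo and Horvat, alphabetically by surname: Castillo before Horvat.
Order: Castillo, Horvat, Pereira, Drummond, Quinn, Nguyen.

Castillo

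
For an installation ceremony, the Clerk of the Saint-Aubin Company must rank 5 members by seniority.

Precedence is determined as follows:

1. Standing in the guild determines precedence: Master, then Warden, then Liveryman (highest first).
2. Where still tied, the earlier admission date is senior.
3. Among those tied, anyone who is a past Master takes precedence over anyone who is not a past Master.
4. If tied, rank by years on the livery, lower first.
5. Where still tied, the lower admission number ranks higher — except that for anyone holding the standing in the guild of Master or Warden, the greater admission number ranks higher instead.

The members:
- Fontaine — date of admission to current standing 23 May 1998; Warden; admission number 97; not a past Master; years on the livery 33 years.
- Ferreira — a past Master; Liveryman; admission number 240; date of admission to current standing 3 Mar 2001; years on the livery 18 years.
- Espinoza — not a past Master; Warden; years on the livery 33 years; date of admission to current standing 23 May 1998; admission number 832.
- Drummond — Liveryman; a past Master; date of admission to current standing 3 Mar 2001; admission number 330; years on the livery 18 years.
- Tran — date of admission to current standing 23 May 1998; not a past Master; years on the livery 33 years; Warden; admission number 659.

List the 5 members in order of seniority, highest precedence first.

By standing in the guild: Espinoza, Tran and Fontaine (Warden); then Ferreira and Drummond (Liveryman).
Espinoza, Tran and Fontaine all have date of admission to current standing 23 May 1998, so the next rule applies.
Espinoza, Tran and Fontaine are each not a past Master, so the next rule applies.
Espinoza, Tran and Fontaine all have years on the livery 33 years, so the next rule applies.
Among Espinoza, Tran and Fontaine, by admission number (higher first) (reversed rule for this group): Espinoza (832) before Tran (659) before Fontaine (97).
Ferreira and Drummond both have date of admission to current standing 3 Mar 2001, so the next rule applies.
Ferreira and Drummond are each a past Master, so the next rule applies.
Ferreira and Drummond both have years on the livery 18 years, so the next rule applies.
Among Ferreira and Drummond, by admission number (lower first): Ferreira (240) before Drummond (330).
Full order: Espinoza, Tran, Fontaine, Ferreira, Drummond.

Espinoza, Tran, Fontaine, Ferreira, Drummond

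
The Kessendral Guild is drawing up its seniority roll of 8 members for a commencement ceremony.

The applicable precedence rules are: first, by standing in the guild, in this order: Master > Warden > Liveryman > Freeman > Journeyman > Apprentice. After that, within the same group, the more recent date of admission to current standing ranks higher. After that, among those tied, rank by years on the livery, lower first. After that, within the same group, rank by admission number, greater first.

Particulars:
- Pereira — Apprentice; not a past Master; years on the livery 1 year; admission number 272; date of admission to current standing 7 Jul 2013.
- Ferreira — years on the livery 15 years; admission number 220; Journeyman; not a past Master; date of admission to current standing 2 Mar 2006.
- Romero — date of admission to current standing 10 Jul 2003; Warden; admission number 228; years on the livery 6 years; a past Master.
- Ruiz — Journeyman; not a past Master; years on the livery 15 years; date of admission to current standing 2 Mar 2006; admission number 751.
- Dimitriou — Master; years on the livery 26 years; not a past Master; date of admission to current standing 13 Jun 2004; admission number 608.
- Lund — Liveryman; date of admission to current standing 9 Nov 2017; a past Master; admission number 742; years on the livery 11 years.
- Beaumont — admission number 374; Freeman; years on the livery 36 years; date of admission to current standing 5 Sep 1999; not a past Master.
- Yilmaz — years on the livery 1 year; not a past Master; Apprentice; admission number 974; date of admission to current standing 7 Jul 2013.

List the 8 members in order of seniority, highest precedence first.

By standing in the guild: Dimitriou (Master); then Romero (Warden); then Lund (Liveryman); then Beaumont (Freeman); then Ruiz and Ferreira (Journeyman); then Yilmaz and Pereira (Apprentice).
Ruiz and Ferreira both have date of admission to current standing 2 Mar 2006, so the next rule applies.
Ruiz and Ferreira both have years on the livery 15 years, so the next rule applies.
Among Ruiz and Ferreira, by admission number (higher first): Ruiz (751) before Ferreira (220).
Yilmaz and Pereira both have date of admission to current standing 7 Jul 2013, so the next rule applies.
Yilmaz and Pereira both have years on the livery 1 year, so the next rule applies.
Among Yilmaz and Pereira, by admission number (higher first): Yilmaz (974) before Pereira (272).
Full order: Dimitriou, Romero, Lund, Beaumont, Ruiz, Ferreira, Yilmaz, Pereira.

Dimitriou, Romero, Lund, Beaumont, Ruiz, Ferreira, Yilmaz, Pereira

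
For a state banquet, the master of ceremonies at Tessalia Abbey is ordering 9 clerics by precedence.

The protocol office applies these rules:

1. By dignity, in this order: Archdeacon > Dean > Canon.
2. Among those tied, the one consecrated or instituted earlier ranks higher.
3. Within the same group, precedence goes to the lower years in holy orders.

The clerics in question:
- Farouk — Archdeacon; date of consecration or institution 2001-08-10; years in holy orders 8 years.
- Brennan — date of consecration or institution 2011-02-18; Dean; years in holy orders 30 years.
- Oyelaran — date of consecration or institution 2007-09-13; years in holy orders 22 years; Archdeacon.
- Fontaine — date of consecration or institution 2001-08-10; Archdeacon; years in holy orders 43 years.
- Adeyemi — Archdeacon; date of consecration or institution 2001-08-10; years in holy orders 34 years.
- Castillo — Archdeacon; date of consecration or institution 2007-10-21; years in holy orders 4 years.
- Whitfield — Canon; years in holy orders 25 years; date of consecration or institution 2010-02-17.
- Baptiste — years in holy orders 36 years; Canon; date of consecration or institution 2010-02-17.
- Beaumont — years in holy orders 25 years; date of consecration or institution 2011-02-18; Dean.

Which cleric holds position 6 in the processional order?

Beaumont

By dignity: Farouk, Adeyemi, Fontaine, Oyelaran and Castillo (Archdeacon); then Beaumont and Brennan (Dean); then Whitfield and Baptiste (Canon).
Among Farouk, Adeyemi, Fontaine, Oyelaran and Castillo, by date of consecration or institution (earlier first): Farouk, Adeyemi and Fontaine (2001-08-10) before Oyelaran (2007-09-13) before Castillo (2007-10-21).
Among Farouk, Adeyemi and Fontaine, by years in holy orders (lower first): Farouk (8 years) before Adeyemi (34 years) before Fontaine (43 years).
Beaumont and Brennan both have date of consecration or institution 2011-02-18, so the next rule applies.
Among Beaumont and Brennan, by years in holy orders (lower first): Beaumont (25 years) before Brennan (30 years).
Whitfield and Baptiste both have date of consecration or institution 2010-02-17, so the next rule applies.
Among Whitfield and Baptiste, by years in holy orders (lower first): Whitfield (25 years) before Baptiste (36 years).
Order: Farouk, Adeyemi, Fontaine, Oyelaran, Castillo, Beaumont, Brennan, Whitfield, Baptiste.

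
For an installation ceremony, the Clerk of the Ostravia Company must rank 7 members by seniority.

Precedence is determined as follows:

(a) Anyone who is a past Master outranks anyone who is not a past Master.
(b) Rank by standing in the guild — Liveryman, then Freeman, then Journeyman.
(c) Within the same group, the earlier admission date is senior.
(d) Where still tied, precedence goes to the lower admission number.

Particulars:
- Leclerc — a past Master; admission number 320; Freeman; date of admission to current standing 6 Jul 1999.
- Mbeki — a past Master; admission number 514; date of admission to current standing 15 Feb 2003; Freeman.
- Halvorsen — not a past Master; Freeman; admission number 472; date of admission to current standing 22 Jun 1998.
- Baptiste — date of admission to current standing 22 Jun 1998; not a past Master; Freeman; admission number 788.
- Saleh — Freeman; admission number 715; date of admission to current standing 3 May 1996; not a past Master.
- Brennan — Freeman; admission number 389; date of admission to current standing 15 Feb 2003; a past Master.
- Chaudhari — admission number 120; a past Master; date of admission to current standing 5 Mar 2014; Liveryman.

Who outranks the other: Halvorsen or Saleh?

Saleh

By the first rule: Chaudhari, Leclerc, Brennan and Mbeki (each a past Master); then Saleh, Halvorsen and Baptiste (each not a past Master).
Among Chaudhari, Leclerc, Brennan and Mbeki, by standing in the guild: Chaudhari (Liveryman) before Leclerc, Brennan and Mbeki (Freeman).
Among Leclerc, Brennan and Mbeki, by date of admission to current standing (earlier first): Leclerc (6 Jul 1999) before Brennan and Mbeki (15 Feb 2003).
Among Brennan and Mbeki, by admission number (lower first): Brennan (389) before Mbeki (514).
Saleh, Halvorsen and Baptiste are each Freeman, so the next rule applies.
Among Saleh, Halvorsen and Baptiste, by date of admission to current standing (earlier first): Saleh (3 May 1996) before Halvorsen and Baptiste (22 Jun 1998).
Among Halvorsen and Baptiste, by admission number (lower first): Halvorsen (472) before Baptiste (788).
So Saleh takes precedence.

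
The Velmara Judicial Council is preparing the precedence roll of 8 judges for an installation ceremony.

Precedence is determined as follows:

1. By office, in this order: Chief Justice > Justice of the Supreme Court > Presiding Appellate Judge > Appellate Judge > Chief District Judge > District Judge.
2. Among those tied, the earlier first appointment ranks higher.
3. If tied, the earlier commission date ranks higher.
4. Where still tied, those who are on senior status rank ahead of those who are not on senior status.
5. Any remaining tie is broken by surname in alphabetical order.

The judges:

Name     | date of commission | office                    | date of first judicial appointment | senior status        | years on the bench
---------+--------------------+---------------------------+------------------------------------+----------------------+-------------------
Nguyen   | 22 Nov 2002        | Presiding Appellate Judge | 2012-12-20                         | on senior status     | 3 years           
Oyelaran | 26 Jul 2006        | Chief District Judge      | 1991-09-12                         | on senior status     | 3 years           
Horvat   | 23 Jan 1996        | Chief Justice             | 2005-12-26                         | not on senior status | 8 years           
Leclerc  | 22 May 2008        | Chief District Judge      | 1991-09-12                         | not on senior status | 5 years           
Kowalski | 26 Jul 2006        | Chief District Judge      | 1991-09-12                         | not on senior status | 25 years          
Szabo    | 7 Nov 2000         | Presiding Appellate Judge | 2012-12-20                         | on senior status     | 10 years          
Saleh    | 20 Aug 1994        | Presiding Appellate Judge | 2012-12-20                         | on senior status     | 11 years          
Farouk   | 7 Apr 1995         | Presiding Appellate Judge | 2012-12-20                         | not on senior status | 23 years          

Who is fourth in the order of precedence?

By office: Horvat (Chief Justice); then Saleh, Farouk, Szabo and Nguyen (Presiding Appellate Judge); then Oyelaran, Kowalski and Leclerc (Chief District Judge).
Saleh, Farouk, Szabo and Nguyen all have date of first judicial appointment 2012-12-20, so the next rule applies.
Among Saleh, Farouk, Szabo and Nguyen, by date of commission (earlier first): Saleh (20 Aug 1994) before Farouk (7 Apr 1995) before Szabo (7 Nov 2000) before Nguyen (22 Nov 2002).
Oyelaran, Kowalski and Leclerc all have date of first judicial appointment 1991-09-12, so the next rule applies.
Among Oyelaran, Kowalski and Leclerc, by date of commission (earlier first): Oyelaran and Kowalski (26 Jul 2006) before Leclerc (22 May 2008).
Among Oyelaran and Kowalski, on senior status before not on senior status: Oyelaran (on senior status) before Kowalski (not on senior status).
Order: Horvat, Saleh, Farouk, Szabo, Nguyen, Oyelaran, Kowalski, Leclerc.

Szabo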